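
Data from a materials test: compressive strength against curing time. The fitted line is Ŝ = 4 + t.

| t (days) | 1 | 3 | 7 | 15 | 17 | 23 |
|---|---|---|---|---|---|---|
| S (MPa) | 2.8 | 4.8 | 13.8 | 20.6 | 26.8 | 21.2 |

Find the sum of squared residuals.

t=1: Ŝ = 4 + 1 = 5; e = 2.8 − 5 = -2.2
t=3: Ŝ = 4 + 3 = 7; e = 4.8 − 7 = -2.2
t=7: Ŝ = 4 + 7 = 11; e = 13.8 − 11 = 2.8
t=15: Ŝ = 4 + 15 = 19; e = 20.6 − 19 = 1.6
t=17: Ŝ = 4 + 17 = 21; e = 26.8 − 21 = 5.8
t=23: Ŝ = 4 + 23 = 27; e = 21.2 − 27 = -5.8
SSE = 4.84 + 4.84 + 7.84 + 2.56 + 33.64 + 33.64 = 87.36

SSE = 87.36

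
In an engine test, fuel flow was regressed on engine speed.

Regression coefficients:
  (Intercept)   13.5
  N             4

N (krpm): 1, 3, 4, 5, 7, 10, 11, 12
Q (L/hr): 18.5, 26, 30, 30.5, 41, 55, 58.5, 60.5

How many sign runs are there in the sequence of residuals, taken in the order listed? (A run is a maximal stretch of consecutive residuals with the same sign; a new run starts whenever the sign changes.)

4 runs

N=1: Q̂ = 13.5 + 4·1 = 17.5; r = 18.5 − 17.5 = 1
N=3: Q̂ = 13.5 + 4·3 = 25.5; r = 26 − 25.5 = 0.5
N=4: Q̂ = 13.5 + 4·4 = 29.5; r = 30 − 29.5 = 0.5
N=5: Q̂ = 13.5 + 4·5 = 33.5; r = 30.5 − 33.5 = -3
N=7: Q̂ = 13.5 + 4·7 = 41.5; r = 41 − 41.5 = -0.5
N=10: Q̂ = 13.5 + 4·10 = 53.5; r = 55 − 53.5 = 1.5
N=11: Q̂ = 13.5 + 4·11 = 57.5; r = 58.5 − 57.5 = 1
N=12: Q̂ = 13.5 + 4·12 = 61.5; r = 60.5 − 61.5 = -1
Signs: + + + − − + + −
Runs: +×3, −×2, +×2, −×1 → 4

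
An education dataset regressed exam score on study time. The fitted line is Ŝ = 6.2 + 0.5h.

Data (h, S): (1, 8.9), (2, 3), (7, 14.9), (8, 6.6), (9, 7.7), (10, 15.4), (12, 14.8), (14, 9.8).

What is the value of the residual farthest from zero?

h=1: Ŝ = 6.2 + 0.5·1 = 6.7; r = 8.9 − 6.7 = 2.2
h=2: Ŝ = 6.2 + 0.5·2 = 7.2; r = 3 − 7.2 = -4.2
h=7: Ŝ = 6.2 + 0.5·7 = 9.7; r = 14.9 − 9.7 = 5.2
h=8: Ŝ = 6.2 + 0.5·8 = 10.2; r = 6.6 − 10.2 = -3.6
h=9: Ŝ = 6.2 + 0.5·9 = 10.7; r = 7.7 − 10.7 = -3
h=10: Ŝ = 6.2 + 0.5·10 = 11.2; r = 15.4 − 11.2 = 4.2
h=12: Ŝ = 6.2 + 0.5·12 = 12.2; r = 14.8 − 12.2 = 2.6
h=14: Ŝ = 6.2 + 0.5·14 = 13.2; r = 9.8 − 13.2 = -3.4
Largest |r| is 5.2 at h = 7, residual 5.2.

r = 5.2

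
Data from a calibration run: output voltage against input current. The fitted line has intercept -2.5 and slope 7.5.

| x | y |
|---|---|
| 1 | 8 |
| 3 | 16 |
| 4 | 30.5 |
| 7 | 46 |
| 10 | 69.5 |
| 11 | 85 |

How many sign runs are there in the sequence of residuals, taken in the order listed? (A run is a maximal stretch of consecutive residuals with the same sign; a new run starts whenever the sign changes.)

5 runs

x=1: ŷ = -2.5 + 7.5·1 = 5; r = 8 − 5 = 3
x=3: ŷ = -2.5 + 7.5·3 = 20; r = 16 − 20 = -4
x=4: ŷ = -2.5 + 7.5·4 = 27.5; r = 30.5 − 27.5 = 3
x=7: ŷ = -2.5 + 7.5·7 = 50; r = 46 − 50 = -4
x=10: ŷ = -2.5 + 7.5·10 = 72.5; r = 69.5 − 72.5 = -3
x=11: ŷ = -2.5 + 7.5·11 = 80; r = 85 − 80 = 5
Signs: + − + − − +
Runs: +×1, −×1, +×1, −×2, +×1 → 5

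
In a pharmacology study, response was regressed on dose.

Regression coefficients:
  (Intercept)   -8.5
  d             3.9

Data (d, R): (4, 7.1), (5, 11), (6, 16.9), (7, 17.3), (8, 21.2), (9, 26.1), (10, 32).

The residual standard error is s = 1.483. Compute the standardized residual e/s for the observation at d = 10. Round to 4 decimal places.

R̂ = -8.5 + 3.9·10 = 30.5
e = 32 − 30.5 = 1.5
e/s = 1.5 / 1.483 = 1.0115

1.0115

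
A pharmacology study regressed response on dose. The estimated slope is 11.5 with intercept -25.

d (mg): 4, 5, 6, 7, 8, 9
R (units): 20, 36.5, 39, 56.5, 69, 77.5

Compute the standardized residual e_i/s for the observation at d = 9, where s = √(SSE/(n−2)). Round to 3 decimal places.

-0.289

d=4: ŷ = -25 + 11.5·4 = 21; e = 20 − 21 = -1
d=5: ŷ = -25 + 11.5·5 = 32.5; e = 36.5 − 32.5 = 4
d=6: ŷ = -25 + 11.5·6 = 44; e = 39 − 44 = -5
d=7: ŷ = -25 + 11.5·7 = 55.5; e = 56.5 − 55.5 = 1
d=8: ŷ = -25 + 11.5·8 = 67; e = 69 − 67 = 2
d=9: ŷ = -25 + 11.5·9 = 78.5; e = 77.5 − 78.5 = -1
SSE = 1 + 16 + 25 + 1 + 4 + 1 = 48
s = √(48/4) = 3.4641
e/s = -1 / 3.4641 = -0.289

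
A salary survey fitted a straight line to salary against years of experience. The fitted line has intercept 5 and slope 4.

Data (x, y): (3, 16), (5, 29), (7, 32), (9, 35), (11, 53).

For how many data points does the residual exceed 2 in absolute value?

x=3: ŷ = 5 + 4·3 = 17; r = 16 − 17 = -1
x=5: ŷ = 5 + 4·5 = 25; r = 29 − 25 = 4
x=7: ŷ = 5 + 4·7 = 33; r = 32 − 33 = -1
x=9: ŷ = 5 + 4·9 = 41; r = 35 − 41 = -6
x=11: ŷ = 5 + 4·11 = 49; r = 53 − 49 = 4
|r| > 2: x=5 (|r|=4), x=9 (|r|=6), x=11 (|r|=4) → 3

3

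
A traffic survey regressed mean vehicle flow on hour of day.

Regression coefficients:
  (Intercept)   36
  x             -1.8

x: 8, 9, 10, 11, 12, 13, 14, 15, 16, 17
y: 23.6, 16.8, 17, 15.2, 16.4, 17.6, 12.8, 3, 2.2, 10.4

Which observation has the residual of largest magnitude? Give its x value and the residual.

x=8: ŷ = 36 − 1.8·8 = 21.6; r = 23.6 − 21.6 = 2
x=9: ŷ = 36 − 1.8·9 = 19.8; r = 16.8 − 19.8 = -3
x=10: ŷ = 36 − 1.8·10 = 18; r = 17 − 18 = -1
x=11: ŷ = 36 − 1.8·11 = 16.2; r = 15.2 − 16.2 = -1
x=12: ŷ = 36 − 1.8·12 = 14.4; r = 16.4 − 14.4 = 2
x=13: ŷ = 36 − 1.8·13 = 12.6; r = 17.6 − 12.6 = 5
x=14: ŷ = 36 − 1.8·14 = 10.8; r = 12.8 − 10.8 = 2
x=15: ŷ = 36 − 1.8·15 = 9; r = 3 − 9 = -6
x=16: ŷ = 36 − 1.8·16 = 7.2; r = 2.2 − 7.2 = -5
x=17: ŷ = 36 − 1.8·17 = 5.4; r = 10.4 − 5.4 = 5
Largest |r| is 6 at x = 15, residual -6.

x = 15, r = -6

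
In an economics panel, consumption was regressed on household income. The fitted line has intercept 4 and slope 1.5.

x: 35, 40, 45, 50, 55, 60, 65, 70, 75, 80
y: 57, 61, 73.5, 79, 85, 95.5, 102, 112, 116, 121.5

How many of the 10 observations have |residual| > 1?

x=35: ŷ = 4 + 1.5·35 = 56.5; r = 57 − 56.5 = 0.5
x=40: ŷ = 4 + 1.5·40 = 64; r = 61 − 64 = -3
x=45: ŷ = 4 + 1.5·45 = 71.5; r = 73.5 − 71.5 = 2
x=50: ŷ = 4 + 1.5·50 = 79; r = 79 − 79 = 0
x=55: ŷ = 4 + 1.5·55 = 86.5; r = 85 − 86.5 = -1.5
x=60: ŷ = 4 + 1.5·60 = 94; r = 95.5 − 94 = 1.5
x=65: ŷ = 4 + 1.5·65 = 101.5; r = 102 − 101.5 = 0.5
x=70: ŷ = 4 + 1.5·70 = 109; r = 112 − 109 = 3
x=75: ŷ = 4 + 1.5·75 = 116.5; r = 116 − 116.5 = -0.5
x=80: ŷ = 4 + 1.5·80 = 124; r = 121.5 − 124 = -2.5
|r| > 1: x=40 (|r|=3), x=45 (|r|=2), x=55 (|r|=1.5), x=60 (|r|=1.5), x=70 (|r|=3), x=80 (|r|=2.5) → 6

6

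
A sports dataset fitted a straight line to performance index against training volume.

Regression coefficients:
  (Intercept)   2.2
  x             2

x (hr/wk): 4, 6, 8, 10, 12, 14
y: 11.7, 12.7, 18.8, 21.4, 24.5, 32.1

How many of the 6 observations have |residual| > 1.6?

2

x=4: ŷ = 2.2 + 2·4 = 10.2; r = 11.7 − 10.2 = 1.5
x=6: ŷ = 2.2 + 2·6 = 14.2; r = 12.7 − 14.2 = -1.5
x=8: ŷ = 2.2 + 2·8 = 18.2; r = 18.8 − 18.2 = 0.6
x=10: ŷ = 2.2 + 2·10 = 22.2; r = 21.4 − 22.2 = -0.8
x=12: ŷ = 2.2 + 2·12 = 26.2; r = 24.5 − 26.2 = -1.7
x=14: ŷ = 2.2 + 2·14 = 30.2; r = 32.1 − 30.2 = 1.9
|r| > 1.6: x=12 (|r|=1.7), x=14 (|r|=1.9) → 2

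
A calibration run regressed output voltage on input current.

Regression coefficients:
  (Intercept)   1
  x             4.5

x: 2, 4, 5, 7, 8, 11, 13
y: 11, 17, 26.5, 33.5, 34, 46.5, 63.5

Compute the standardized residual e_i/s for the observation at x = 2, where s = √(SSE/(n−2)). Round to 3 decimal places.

0.299

x=2: ŷ = 1 + 4.5·2 = 10; e = 11 − 10 = 1
x=4: ŷ = 1 + 4.5·4 = 19; e = 17 − 19 = -2
x=5: ŷ = 1 + 4.5·5 = 23.5; e = 26.5 − 23.5 = 3
x=7: ŷ = 1 + 4.5·7 = 32.5; e = 33.5 − 32.5 = 1
x=8: ŷ = 1 + 4.5·8 = 37; e = 34 − 37 = -3
x=11: ŷ = 1 + 4.5·11 = 50.5; e = 46.5 − 50.5 = -4
x=13: ŷ = 1 + 4.5·13 = 59.5; e = 63.5 − 59.5 = 4
SSE = 1 + 4 + 9 + 1 + 9 + 16 + 16 = 56
s = √(56/5) = 3.34664
e/s = 1 / 3.34664 = 0.299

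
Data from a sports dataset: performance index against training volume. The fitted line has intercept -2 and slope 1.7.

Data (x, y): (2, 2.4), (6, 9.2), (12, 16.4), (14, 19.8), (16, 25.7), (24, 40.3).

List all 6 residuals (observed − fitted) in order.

1, 1, -2, -2, 0.5, 1.5

x=2: ŷ = -2 + 1.7·2 = 1.4; e = 2.4 − 1.4 = 1
x=6: ŷ = -2 + 1.7·6 = 8.2; e = 9.2 − 8.2 = 1
x=12: ŷ = -2 + 1.7·12 = 18.4; e = 16.4 − 18.4 = -2
x=14: ŷ = -2 + 1.7·14 = 21.8; e = 19.8 − 21.8 = -2
x=16: ŷ = -2 + 1.7·16 = 25.2; e = 25.7 − 25.2 = 0.5
x=24: ŷ = -2 + 1.7·24 = 38.8; e = 40.3 − 38.8 = 1.5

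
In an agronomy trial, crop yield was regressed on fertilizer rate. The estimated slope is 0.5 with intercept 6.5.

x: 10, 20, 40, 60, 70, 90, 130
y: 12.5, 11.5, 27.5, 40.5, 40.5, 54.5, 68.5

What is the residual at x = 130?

ŷ = 6.5 + 0.5·130 = 71.5
e = 68.5 − 71.5 = -3

e = -3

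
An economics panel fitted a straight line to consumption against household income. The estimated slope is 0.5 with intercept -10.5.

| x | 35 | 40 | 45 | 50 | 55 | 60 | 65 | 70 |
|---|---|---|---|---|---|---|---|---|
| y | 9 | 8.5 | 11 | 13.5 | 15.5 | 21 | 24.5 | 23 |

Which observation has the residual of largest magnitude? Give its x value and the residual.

x = 65, r = 2.5

x=35: ŷ = -10.5 + 0.5·35 = 7; r = 9 − 7 = 2
x=40: ŷ = -10.5 + 0.5·40 = 9.5; r = 8.5 − 9.5 = -1
x=45: ŷ = -10.5 + 0.5·45 = 12; r = 11 − 12 = -1
x=50: ŷ = -10.5 + 0.5·50 = 14.5; r = 13.5 − 14.5 = -1
x=55: ŷ = -10.5 + 0.5·55 = 17; r = 15.5 − 17 = -1.5
x=60: ŷ = -10.5 + 0.5·60 = 19.5; r = 21 − 19.5 = 1.5
x=65: ŷ = -10.5 + 0.5·65 = 22; r = 24.5 − 22 = 2.5
x=70: ŷ = -10.5 + 0.5·70 = 24.5; r = 23 − 24.5 = -1.5
Largest |r| is 2.5 at x = 65, residual 2.5.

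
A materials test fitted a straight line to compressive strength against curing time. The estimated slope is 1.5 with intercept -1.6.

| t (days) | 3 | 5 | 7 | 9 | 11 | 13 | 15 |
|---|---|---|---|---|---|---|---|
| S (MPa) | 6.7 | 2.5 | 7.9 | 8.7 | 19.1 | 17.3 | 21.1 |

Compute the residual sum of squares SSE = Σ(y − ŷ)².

t=3: Ŝ = -1.6 + 1.5·3 = 2.9; e = 6.7 − 2.9 = 3.8
t=5: Ŝ = -1.6 + 1.5·5 = 5.9; e = 2.5 − 5.9 = -3.4
t=7: Ŝ = -1.6 + 1.5·7 = 8.9; e = 7.9 − 8.9 = -1
t=9: Ŝ = -1.6 + 1.5·9 = 11.9; e = 8.7 − 11.9 = -3.2
t=11: Ŝ = -1.6 + 1.5·11 = 14.9; e = 19.1 − 14.9 = 4.2
t=13: Ŝ = -1.6 + 1.5·13 = 17.9; e = 17.3 − 17.9 = -0.6
t=15: Ŝ = -1.6 + 1.5·15 = 20.9; e = 21.1 − 20.9 = 0.2
SSE = 14.44 + 11.56 + 1 + 10.24 + 17.64 + 0.36 + 0.04 = 55.28

SSE = 55.28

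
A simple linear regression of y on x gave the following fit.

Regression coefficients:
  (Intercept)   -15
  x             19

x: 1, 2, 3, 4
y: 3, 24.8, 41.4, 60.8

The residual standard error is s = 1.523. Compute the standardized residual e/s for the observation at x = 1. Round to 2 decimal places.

-0.66

ŷ = -15 + 19·1 = 4
e = 3 − 4 = -1
e/s = -1 / 1.523 = -0.66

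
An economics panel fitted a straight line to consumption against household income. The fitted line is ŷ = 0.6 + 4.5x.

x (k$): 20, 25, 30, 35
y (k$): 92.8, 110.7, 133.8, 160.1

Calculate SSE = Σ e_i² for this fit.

SSE = 17.84

x=20: ŷ = 0.6 + 4.5·20 = 90.6; e = 92.8 − 90.6 = 2.2
x=25: ŷ = 0.6 + 4.5·25 = 113.1; e = 110.7 − 113.1 = -2.4
x=30: ŷ = 0.6 + 4.5·30 = 135.6; e = 133.8 − 135.6 = -1.8
x=35: ŷ = 0.6 + 4.5·35 = 158.1; e = 160.1 − 158.1 = 2
SSE = 4.84 + 5.76 + 3.24 + 4 = 17.84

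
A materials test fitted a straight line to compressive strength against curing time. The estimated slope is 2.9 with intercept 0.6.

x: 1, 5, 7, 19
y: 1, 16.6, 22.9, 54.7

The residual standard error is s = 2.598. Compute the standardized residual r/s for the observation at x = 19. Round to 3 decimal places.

-0.385

ŷ = 0.6 + 2.9·19 = 55.7
r = 54.7 − 55.7 = -1
r/s = -1 / 2.598 = -0.385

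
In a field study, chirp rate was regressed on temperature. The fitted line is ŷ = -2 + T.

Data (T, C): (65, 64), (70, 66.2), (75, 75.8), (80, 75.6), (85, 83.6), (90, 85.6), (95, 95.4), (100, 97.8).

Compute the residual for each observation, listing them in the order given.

1, -1.8, 2.8, -2.4, 0.6, -2.4, 2.4, -0.2

T=65: ŷ = -2 + 65 = 63; r = 64 − 63 = 1
T=70: ŷ = -2 + 70 = 68; r = 66.2 − 68 = -1.8
T=75: ŷ = -2 + 75 = 73; r = 75.8 − 73 = 2.8
T=80: ŷ = -2 + 80 = 78; r = 75.6 − 78 = -2.4
T=85: ŷ = -2 + 85 = 83; r = 83.6 − 83 = 0.6
T=90: ŷ = -2 + 90 = 88; r = 85.6 − 88 = -2.4
T=95: ŷ = -2 + 95 = 93; r = 95.4 − 93 = 2.4
T=100: ŷ = -2 + 100 = 98; r = 97.8 − 98 = -0.2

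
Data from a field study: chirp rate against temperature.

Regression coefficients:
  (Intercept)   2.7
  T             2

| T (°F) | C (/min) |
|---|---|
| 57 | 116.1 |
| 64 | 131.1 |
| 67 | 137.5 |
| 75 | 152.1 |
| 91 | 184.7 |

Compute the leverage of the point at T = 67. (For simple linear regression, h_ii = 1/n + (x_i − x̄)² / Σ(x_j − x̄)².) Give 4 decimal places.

T̄ = (57 + 64 + 67 + 75 + 91)/5 = 70.8
Σ(T − T̄)² = 190.44 + 46.24 + 14.44 + 17.64 + 408.04 = 676.8
h = 1/5 + (-3.8)²/676.8 = 0.2 + 0.0213357 = 0.2213

h = 0.2213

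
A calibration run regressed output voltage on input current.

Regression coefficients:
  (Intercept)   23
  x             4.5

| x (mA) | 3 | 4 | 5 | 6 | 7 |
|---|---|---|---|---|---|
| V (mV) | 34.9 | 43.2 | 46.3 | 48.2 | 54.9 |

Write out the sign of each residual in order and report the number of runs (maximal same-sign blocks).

4 runs

x=3: V̂ = 23 + 4.5·3 = 36.5; e = 34.9 − 36.5 = -1.6
x=4: V̂ = 23 + 4.5·4 = 41; e = 43.2 − 41 = 2.2
x=5: V̂ = 23 + 4.5·5 = 45.5; e = 46.3 − 45.5 = 0.8
x=6: V̂ = 23 + 4.5·6 = 50; e = 48.2 − 50 = -1.8
x=7: V̂ = 23 + 4.5·7 = 54.5; e = 54.9 − 54.5 = 0.4
Signs: − + + − +
Runs: −×1, +×2, −×1, +×1 → 4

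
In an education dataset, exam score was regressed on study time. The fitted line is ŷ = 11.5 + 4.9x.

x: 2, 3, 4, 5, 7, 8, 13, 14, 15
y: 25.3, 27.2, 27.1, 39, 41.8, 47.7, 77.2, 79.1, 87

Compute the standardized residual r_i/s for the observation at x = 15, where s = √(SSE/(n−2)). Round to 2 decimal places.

x=2: ŷ = 11.5 + 4.9·2 = 21.3; r = 25.3 − 21.3 = 4
x=3: ŷ = 11.5 + 4.9·3 = 26.2; r = 27.2 − 26.2 = 1
x=4: ŷ = 11.5 + 4.9·4 = 31.1; r = 27.1 − 31.1 = -4
x=5: ŷ = 11.5 + 4.9·5 = 36; r = 39 − 36 = 3
x=7: ŷ = 11.5 + 4.9·7 = 45.8; r = 41.8 − 45.8 = -4
x=8: ŷ = 11.5 + 4.9·8 = 50.7; r = 47.7 − 50.7 = -3
x=13: ŷ = 11.5 + 4.9·13 = 75.2; r = 77.2 − 75.2 = 2
x=14: ŷ = 11.5 + 4.9·14 = 80.1; r = 79.1 − 80.1 = -1
x=15: ŷ = 11.5 + 4.9·15 = 85; r = 87 − 85 = 2
SSE = 16 + 1 + 16 + 9 + 16 + 9 + 4 + 1 + 4 = 76
s = √(76/7) = 3.29502
r/s = 2 / 3.29502 = 0.61

0.61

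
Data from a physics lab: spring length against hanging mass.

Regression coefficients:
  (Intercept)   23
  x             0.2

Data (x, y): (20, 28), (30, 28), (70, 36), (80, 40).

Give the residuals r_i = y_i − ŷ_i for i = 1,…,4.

1, -1, -1, 1

x=20: ŷ = 23 + 0.2·20 = 27; r = 28 − 27 = 1
x=30: ŷ = 23 + 0.2·30 = 29; r = 28 − 29 = -1
x=70: ŷ = 23 + 0.2·70 = 37; r = 36 − 37 = -1
x=80: ŷ = 23 + 0.2·80 = 39; r = 40 − 39 = 1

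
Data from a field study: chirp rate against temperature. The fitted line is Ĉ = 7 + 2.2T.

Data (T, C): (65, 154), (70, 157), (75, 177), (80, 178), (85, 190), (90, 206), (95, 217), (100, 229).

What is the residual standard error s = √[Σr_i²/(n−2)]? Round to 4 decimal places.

s = 4.1633

T=65: Ĉ = 7 + 2.2·65 = 150; r = 154 − 150 = 4
T=70: Ĉ = 7 + 2.2·70 = 161; r = 157 − 161 = -4
T=75: Ĉ = 7 + 2.2·75 = 172; r = 177 − 172 = 5
T=80: Ĉ = 7 + 2.2·80 = 183; r = 178 − 183 = -5
T=85: Ĉ = 7 + 2.2·85 = 194; r = 190 − 194 = -4
T=90: Ĉ = 7 + 2.2·90 = 205; r = 206 − 205 = 1
T=95: Ĉ = 7 + 2.2·95 = 216; r = 217 − 216 = 1
T=100: Ĉ = 7 + 2.2·100 = 227; r = 229 − 227 = 2
SSE = 16 + 16 + 25 + 25 + 16 + 1 + 1 + 4 = 104
s = √(104/6) = √17.3333 ≈ 4.1633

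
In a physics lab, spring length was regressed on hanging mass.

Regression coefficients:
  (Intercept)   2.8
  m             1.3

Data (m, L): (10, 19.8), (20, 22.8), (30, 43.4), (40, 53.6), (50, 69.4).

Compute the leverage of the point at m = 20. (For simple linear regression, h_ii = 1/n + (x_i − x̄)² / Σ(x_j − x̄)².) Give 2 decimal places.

m̄ = (10 + 20 + 30 + 40 + 50)/5 = 30
Σ(m − m̄)² = 400 + 100 + 0 + 100 + 400 = 1000
h = 1/5 + (-10)²/1000 = 0.2 + 0.1 = 0.30

h = 0.30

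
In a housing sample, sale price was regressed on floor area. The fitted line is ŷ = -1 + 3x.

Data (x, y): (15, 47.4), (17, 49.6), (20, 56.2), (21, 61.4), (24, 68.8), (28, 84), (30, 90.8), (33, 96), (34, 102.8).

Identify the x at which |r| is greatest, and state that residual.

x = 15, r = 3.4

x=15: ŷ = -1 + 3·15 = 44; r = 47.4 − 44 = 3.4
x=17: ŷ = -1 + 3·17 = 50; r = 49.6 − 50 = -0.4
x=20: ŷ = -1 + 3·20 = 59; r = 56.2 − 59 = -2.8
x=21: ŷ = -1 + 3·21 = 62; r = 61.4 − 62 = -0.6
x=24: ŷ = -1 + 3·24 = 71; r = 68.8 − 71 = -2.2
x=28: ŷ = -1 + 3·28 = 83; r = 84 − 83 = 1
x=30: ŷ = -1 + 3·30 = 89; r = 90.8 − 89 = 1.8
x=33: ŷ = -1 + 3·33 = 98; r = 96 − 98 = -2
x=34: ŷ = -1 + 3·34 = 101; r = 102.8 − 101 = 1.8
Largest |r| is 3.4 at x = 15, residual 3.4.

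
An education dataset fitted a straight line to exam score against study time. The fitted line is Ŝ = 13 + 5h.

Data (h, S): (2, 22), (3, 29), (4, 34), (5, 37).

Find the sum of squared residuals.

h=2: Ŝ = 13 + 5·2 = 23; r = 22 − 23 = -1
h=3: Ŝ = 13 + 5·3 = 28; r = 29 − 28 = 1
h=4: Ŝ = 13 + 5·4 = 33; r = 34 − 33 = 1
h=5: Ŝ = 13 + 5·5 = 38; r = 37 − 38 = -1
SSE = 1 + 1 + 1 + 1 = 4

SSE = 4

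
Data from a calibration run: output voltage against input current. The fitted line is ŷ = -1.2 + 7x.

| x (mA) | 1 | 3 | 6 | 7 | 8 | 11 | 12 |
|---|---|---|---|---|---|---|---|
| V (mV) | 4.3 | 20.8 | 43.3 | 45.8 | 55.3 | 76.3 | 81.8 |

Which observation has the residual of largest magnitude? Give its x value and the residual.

x = 6, e = 2.5

x=1: ŷ = -1.2 + 7·1 = 5.8; e = 4.3 − 5.8 = -1.5
x=3: ŷ = -1.2 + 7·3 = 19.8; e = 20.8 − 19.8 = 1
x=6: ŷ = -1.2 + 7·6 = 40.8; e = 43.3 − 40.8 = 2.5
x=7: ŷ = -1.2 + 7·7 = 47.8; e = 45.8 − 47.8 = -2
x=8: ŷ = -1.2 + 7·8 = 54.8; e = 55.3 − 54.8 = 0.5
x=11: ŷ = -1.2 + 7·11 = 75.8; e = 76.3 − 75.8 = 0.5
x=12: ŷ = -1.2 + 7·12 = 82.8; e = 81.8 − 82.8 = -1
Largest |e| is 2.5 at x = 6, residual 2.5.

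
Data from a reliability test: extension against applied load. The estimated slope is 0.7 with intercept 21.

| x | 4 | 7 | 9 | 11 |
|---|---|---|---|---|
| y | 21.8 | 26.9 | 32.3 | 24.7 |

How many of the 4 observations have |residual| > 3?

2

x=4: ŷ = 21 + 0.7·4 = 23.8; r = 21.8 − 23.8 = -2
x=7: ŷ = 21 + 0.7·7 = 25.9; r = 26.9 − 25.9 = 1
x=9: ŷ = 21 + 0.7·9 = 27.3; r = 32.3 − 27.3 = 5
x=11: ŷ = 21 + 0.7·11 = 28.7; r = 24.7 − 28.7 = -4
|r| > 3: x=9 (|r|=5), x=11 (|r|=4) → 2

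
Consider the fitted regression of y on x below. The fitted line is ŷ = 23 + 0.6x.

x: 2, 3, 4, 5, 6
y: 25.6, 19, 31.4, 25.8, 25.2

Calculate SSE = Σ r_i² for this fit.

x=2: ŷ = 23 + 0.6·2 = 24.2; r = 25.6 − 24.2 = 1.4
x=3: ŷ = 23 + 0.6·3 = 24.8; r = 19 − 24.8 = -5.8
x=4: ŷ = 23 + 0.6·4 = 25.4; r = 31.4 − 25.4 = 6
x=5: ŷ = 23 + 0.6·5 = 26; r = 25.8 − 26 = -0.2
x=6: ŷ = 23 + 0.6·6 = 26.6; r = 25.2 − 26.6 = -1.4
SSE = 1.96 + 33.64 + 36 + 0.04 + 1.96 = 73.6

SSE = 73.6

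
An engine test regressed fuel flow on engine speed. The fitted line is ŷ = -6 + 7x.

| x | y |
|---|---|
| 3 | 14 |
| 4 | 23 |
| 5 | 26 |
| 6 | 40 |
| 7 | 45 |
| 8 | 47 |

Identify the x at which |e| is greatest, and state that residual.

x=3: ŷ = -6 + 7·3 = 15; e = 14 − 15 = -1
x=4: ŷ = -6 + 7·4 = 22; e = 23 − 22 = 1
x=5: ŷ = -6 + 7·5 = 29; e = 26 − 29 = -3
x=6: ŷ = -6 + 7·6 = 36; e = 40 − 36 = 4
x=7: ŷ = -6 + 7·7 = 43; e = 45 − 43 = 2
x=8: ŷ = -6 + 7·8 = 50; e = 47 − 50 = -3
Largest |e| is 4 at x = 6, residual 4.

x = 6, e = 4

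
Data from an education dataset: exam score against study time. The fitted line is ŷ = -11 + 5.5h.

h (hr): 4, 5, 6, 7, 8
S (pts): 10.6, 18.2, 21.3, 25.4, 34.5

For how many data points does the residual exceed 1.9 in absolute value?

h=4: ŷ = -11 + 5.5·4 = 11; r = 10.6 − 11 = -0.4
h=5: ŷ = -11 + 5.5·5 = 16.5; r = 18.2 − 16.5 = 1.7
h=6: ŷ = -11 + 5.5·6 = 22; r = 21.3 − 22 = -0.7
h=7: ŷ = -11 + 5.5·7 = 27.5; r = 25.4 − 27.5 = -2.1
h=8: ŷ = -11 + 5.5·8 = 33; r = 34.5 − 33 = 1.5
|r| > 1.9: h=7 (|r|=2.1) → 1

1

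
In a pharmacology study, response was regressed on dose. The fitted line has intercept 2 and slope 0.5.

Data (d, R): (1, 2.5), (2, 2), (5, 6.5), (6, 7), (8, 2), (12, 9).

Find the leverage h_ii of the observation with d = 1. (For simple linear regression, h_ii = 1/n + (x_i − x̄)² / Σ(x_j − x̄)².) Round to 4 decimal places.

h = 0.4344

d̄ = (1 + 2 + 5 + 6 + 8 + 12)/6 = 5.66667
Σ(d − d̄)² = 21.7778 + 13.4444 + 0.444444 + 0.111111 + 5.44444 + 40.1111 = 81.3333
h = 1/6 + (-4.66667)²/81.3333 = 0.166667 + 0.26776 = 0.4344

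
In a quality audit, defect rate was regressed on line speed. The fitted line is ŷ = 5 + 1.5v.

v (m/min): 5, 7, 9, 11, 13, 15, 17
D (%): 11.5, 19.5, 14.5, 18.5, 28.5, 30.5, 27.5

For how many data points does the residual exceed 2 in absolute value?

v=5: ŷ = 5 + 1.5·5 = 12.5; e = 11.5 − 12.5 = -1
v=7: ŷ = 5 + 1.5·7 = 15.5; e = 19.5 − 15.5 = 4
v=9: ŷ = 5 + 1.5·9 = 18.5; e = 14.5 − 18.5 = -4
v=11: ŷ = 5 + 1.5·11 = 21.5; e = 18.5 − 21.5 = -3
v=13: ŷ = 5 + 1.5·13 = 24.5; e = 28.5 − 24.5 = 4
v=15: ŷ = 5 + 1.5·15 = 27.5; e = 30.5 − 27.5 = 3
v=17: ŷ = 5 + 1.5·17 = 30.5; e = 27.5 − 30.5 = -3
|e| > 2: v=7 (|e|=4), v=9 (|e|=4), v=11 (|e|=3), v=13 (|e|=4), v=15 (|e|=3), v=17 (|e|=3) → 6

6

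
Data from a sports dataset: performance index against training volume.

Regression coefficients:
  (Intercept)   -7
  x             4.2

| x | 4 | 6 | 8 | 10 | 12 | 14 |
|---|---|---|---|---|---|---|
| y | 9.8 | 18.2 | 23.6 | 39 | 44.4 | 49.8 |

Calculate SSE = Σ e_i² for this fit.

SSE = 30

x=4: ŷ = -7 + 4.2·4 = 9.8; e = 9.8 − 9.8 = 0
x=6: ŷ = -7 + 4.2·6 = 18.2; e = 18.2 − 18.2 = 0
x=8: ŷ = -7 + 4.2·8 = 26.6; e = 23.6 − 26.6 = -3
x=10: ŷ = -7 + 4.2·10 = 35; e = 39 − 35 = 4
x=12: ŷ = -7 + 4.2·12 = 43.4; e = 44.4 − 43.4 = 1
x=14: ŷ = -7 + 4.2·14 = 51.8; e = 49.8 − 51.8 = -2
SSE = 0 + 0 + 9 + 16 + 1 + 4 = 30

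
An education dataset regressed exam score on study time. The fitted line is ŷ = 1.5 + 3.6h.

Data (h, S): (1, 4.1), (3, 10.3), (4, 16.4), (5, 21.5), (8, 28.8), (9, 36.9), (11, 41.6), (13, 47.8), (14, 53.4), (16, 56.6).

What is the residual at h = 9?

ŷ = 1.5 + 3.6·9 = 33.9
e = 36.9 − 33.9 = 3

e = 3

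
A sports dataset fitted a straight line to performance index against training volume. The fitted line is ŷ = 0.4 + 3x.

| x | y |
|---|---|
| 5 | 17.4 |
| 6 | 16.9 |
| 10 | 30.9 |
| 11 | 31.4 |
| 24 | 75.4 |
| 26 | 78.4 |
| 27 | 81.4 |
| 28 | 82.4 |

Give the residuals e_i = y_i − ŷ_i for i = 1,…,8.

2, -1.5, 0.5, -2, 3, 0, 0, -2

x=5: ŷ = 0.4 + 3·5 = 15.4; e = 17.4 − 15.4 = 2
x=6: ŷ = 0.4 + 3·6 = 18.4; e = 16.9 − 18.4 = -1.5
x=10: ŷ = 0.4 + 3·10 = 30.4; e = 30.9 − 30.4 = 0.5
x=11: ŷ = 0.4 + 3·11 = 33.4; e = 31.4 − 33.4 = -2
x=24: ŷ = 0.4 + 3·24 = 72.4; e = 75.4 − 72.4 = 3
x=26: ŷ = 0.4 + 3·26 = 78.4; e = 78.4 − 78.4 = 0
x=27: ŷ = 0.4 + 3·27 = 81.4; e = 81.4 − 81.4 = 0
x=28: ŷ = 0.4 + 3·28 = 84.4; e = 82.4 − 84.4 = -2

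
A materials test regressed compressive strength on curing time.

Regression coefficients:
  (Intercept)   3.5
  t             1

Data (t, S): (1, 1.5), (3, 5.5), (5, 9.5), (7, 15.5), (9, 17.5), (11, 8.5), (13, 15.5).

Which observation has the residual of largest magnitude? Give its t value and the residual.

t = 11, r = -6

t=1: Ŝ = 3.5 + 1 = 4.5; r = 1.5 − 4.5 = -3
t=3: Ŝ = 3.5 + 3 = 6.5; r = 5.5 − 6.5 = -1
t=5: Ŝ = 3.5 + 5 = 8.5; r = 9.5 − 8.5 = 1
t=7: Ŝ = 3.5 + 7 = 10.5; r = 15.5 − 10.5 = 5
t=9: Ŝ = 3.5 + 9 = 12.5; r = 17.5 − 12.5 = 5
t=11: Ŝ = 3.5 + 11 = 14.5; r = 8.5 − 14.5 = -6
t=13: Ŝ = 3.5 + 13 = 16.5; r = 15.5 − 16.5 = -1
Largest |r| is 6 at t = 11, residual -6.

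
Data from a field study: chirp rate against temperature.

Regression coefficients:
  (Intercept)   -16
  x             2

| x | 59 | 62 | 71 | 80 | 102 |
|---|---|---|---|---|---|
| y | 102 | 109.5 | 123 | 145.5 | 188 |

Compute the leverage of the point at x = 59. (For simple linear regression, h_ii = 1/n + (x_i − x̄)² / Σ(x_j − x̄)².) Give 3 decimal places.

h = 0.409

x̄ = (59 + 62 + 71 + 80 + 102)/5 = 74.8
Σ(x − x̄)² = 249.64 + 163.84 + 14.44 + 27.04 + 739.84 = 1194.8
h = 1/5 + (-15.8)²/1194.8 = 0.2 + 0.208939 = 0.409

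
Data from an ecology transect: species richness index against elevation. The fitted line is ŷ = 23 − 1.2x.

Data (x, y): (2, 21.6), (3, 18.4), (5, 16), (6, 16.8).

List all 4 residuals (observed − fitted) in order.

1, -1, -1, 1

x=2: ŷ = 23 − 1.2·2 = 20.6; r = 21.6 − 20.6 = 1
x=3: ŷ = 23 − 1.2·3 = 19.4; r = 18.4 − 19.4 = -1
x=5: ŷ = 23 − 1.2·5 = 17; r = 16 − 17 = -1
x=6: ŷ = 23 − 1.2·6 = 15.8; r = 16.8 − 15.8 = 1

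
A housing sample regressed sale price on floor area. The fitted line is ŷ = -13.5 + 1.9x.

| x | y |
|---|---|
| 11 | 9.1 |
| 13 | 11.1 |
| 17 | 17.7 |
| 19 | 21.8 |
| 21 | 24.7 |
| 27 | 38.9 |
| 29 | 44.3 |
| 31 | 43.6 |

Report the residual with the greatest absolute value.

e = 2.7

x=11: ŷ = -13.5 + 1.9·11 = 7.4; e = 9.1 − 7.4 = 1.7
x=13: ŷ = -13.5 + 1.9·13 = 11.2; e = 11.1 − 11.2 = -0.1
x=17: ŷ = -13.5 + 1.9·17 = 18.8; e = 17.7 − 18.8 = -1.1
x=19: ŷ = -13.5 + 1.9·19 = 22.6; e = 21.8 − 22.6 = -0.8
x=21: ŷ = -13.5 + 1.9·21 = 26.4; e = 24.7 − 26.4 = -1.7
x=27: ŷ = -13.5 + 1.9·27 = 37.8; e = 38.9 − 37.8 = 1.1
x=29: ŷ = -13.5 + 1.9·29 = 41.6; e = 44.3 − 41.6 = 2.7
x=31: ŷ = -13.5 + 1.9·31 = 45.4; e = 43.6 − 45.4 = -1.8
Largest |e| is 2.7 at x = 29, residual 2.7.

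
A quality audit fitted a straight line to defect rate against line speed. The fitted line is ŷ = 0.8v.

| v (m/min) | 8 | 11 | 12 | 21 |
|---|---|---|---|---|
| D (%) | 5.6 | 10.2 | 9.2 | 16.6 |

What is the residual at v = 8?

e = -0.8

ŷ = 0.8·8 = 6.4
e = 5.6 − 6.4 = -0.8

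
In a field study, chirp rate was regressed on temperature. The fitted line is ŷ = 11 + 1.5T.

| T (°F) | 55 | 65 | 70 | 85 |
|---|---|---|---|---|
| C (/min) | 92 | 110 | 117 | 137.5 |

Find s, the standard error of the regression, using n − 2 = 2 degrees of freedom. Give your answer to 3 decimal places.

s = 1.803

T=55: ŷ = 11 + 1.5·55 = 93.5; r = 92 − 93.5 = -1.5
T=65: ŷ = 11 + 1.5·65 = 108.5; r = 110 − 108.5 = 1.5
T=70: ŷ = 11 + 1.5·70 = 116; r = 117 − 116 = 1
T=85: ŷ = 11 + 1.5·85 = 138.5; r = 137.5 − 138.5 = -1
SSE = 2.25 + 2.25 + 1 + 1 = 6.5
s = √(6.5/2) = √3.25 ≈ 1.803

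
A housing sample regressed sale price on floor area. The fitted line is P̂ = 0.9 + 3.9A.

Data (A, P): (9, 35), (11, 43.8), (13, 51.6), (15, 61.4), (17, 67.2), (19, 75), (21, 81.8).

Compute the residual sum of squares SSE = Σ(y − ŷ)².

SSE = 6

A=9: P̂ = 0.9 + 3.9·9 = 36; e = 35 − 36 = -1
A=11: P̂ = 0.9 + 3.9·11 = 43.8; e = 43.8 − 43.8 = 0
A=13: P̂ = 0.9 + 3.9·13 = 51.6; e = 51.6 − 51.6 = 0
A=15: P̂ = 0.9 + 3.9·15 = 59.4; e = 61.4 − 59.4 = 2
A=17: P̂ = 0.9 + 3.9·17 = 67.2; e = 67.2 − 67.2 = 0
A=19: P̂ = 0.9 + 3.9·19 = 75; e = 75 − 75 = 0
A=21: P̂ = 0.9 + 3.9·21 = 82.8; e = 81.8 − 82.8 = -1
SSE = 1 + 0 + 0 + 4 + 0 + 0 + 1 = 6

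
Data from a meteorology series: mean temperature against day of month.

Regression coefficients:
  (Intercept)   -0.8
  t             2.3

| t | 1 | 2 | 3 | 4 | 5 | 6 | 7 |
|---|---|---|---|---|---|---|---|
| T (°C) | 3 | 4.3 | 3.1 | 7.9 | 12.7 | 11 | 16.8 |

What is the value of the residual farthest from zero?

t=1: T̂ = -0.8 + 2.3·1 = 1.5; r = 3 − 1.5 = 1.5
t=2: T̂ = -0.8 + 2.3·2 = 3.8; r = 4.3 − 3.8 = 0.5
t=3: T̂ = -0.8 + 2.3·3 = 6.1; r = 3.1 − 6.1 = -3
t=4: T̂ = -0.8 + 2.3·4 = 8.4; r = 7.9 − 8.4 = -0.5
t=5: T̂ = -0.8 + 2.3·5 = 10.7; r = 12.7 − 10.7 = 2
t=6: T̂ = -0.8 + 2.3·6 = 13; r = 11 − 13 = -2
t=7: T̂ = -0.8 + 2.3·7 = 15.3; r = 16.8 − 15.3 = 1.5
Largest |r| is 3 at t = 3, residual -3.

r = -3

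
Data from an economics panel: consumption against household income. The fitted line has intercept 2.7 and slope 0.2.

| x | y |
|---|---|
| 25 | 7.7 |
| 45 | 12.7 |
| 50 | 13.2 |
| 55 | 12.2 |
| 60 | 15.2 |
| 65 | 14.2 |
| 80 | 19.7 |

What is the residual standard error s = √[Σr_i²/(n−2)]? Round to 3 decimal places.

x=25: ŷ = 2.7 + 0.2·25 = 7.7; r = 7.7 − 7.7 = 0
x=45: ŷ = 2.7 + 0.2·45 = 11.7; r = 12.7 − 11.7 = 1
x=50: ŷ = 2.7 + 0.2·50 = 12.7; r = 13.2 − 12.7 = 0.5
x=55: ŷ = 2.7 + 0.2·55 = 13.7; r = 12.2 − 13.7 = -1.5
x=60: ŷ = 2.7 + 0.2·60 = 14.7; r = 15.2 − 14.7 = 0.5
x=65: ŷ = 2.7 + 0.2·65 = 15.7; r = 14.2 − 15.7 = -1.5
x=80: ŷ = 2.7 + 0.2·80 = 18.7; r = 19.7 − 18.7 = 1
SSE = 0 + 1 + 0.25 + 2.25 + 0.25 + 2.25 + 1 = 7
s = √(7/5) = √1.4 ≈ 1.183

s = 1.183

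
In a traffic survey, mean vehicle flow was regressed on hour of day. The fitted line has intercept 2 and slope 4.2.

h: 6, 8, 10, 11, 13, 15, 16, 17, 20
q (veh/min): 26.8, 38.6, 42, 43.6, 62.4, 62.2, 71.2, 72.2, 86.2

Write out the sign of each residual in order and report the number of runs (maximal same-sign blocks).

8 runs

h=6: q̂ = 2 + 4.2·6 = 27.2; r = 26.8 − 27.2 = -0.4
h=8: q̂ = 2 + 4.2·8 = 35.6; r = 38.6 − 35.6 = 3
h=10: q̂ = 2 + 4.2·10 = 44; r = 42 − 44 = -2
h=11: q̂ = 2 + 4.2·11 = 48.2; r = 43.6 − 48.2 = -4.6
h=13: q̂ = 2 + 4.2·13 = 56.6; r = 62.4 − 56.6 = 5.8
h=15: q̂ = 2 + 4.2·15 = 65; r = 62.2 − 65 = -2.8
h=16: q̂ = 2 + 4.2·16 = 69.2; r = 71.2 − 69.2 = 2
h=17: q̂ = 2 + 4.2·17 = 73.4; r = 72.2 − 73.4 = -1.2
h=20: q̂ = 2 + 4.2·20 = 86; r = 86.2 − 86 = 0.2
Signs: − + − − + − + − +
Runs: −×1, +×1, −×2, +×1, −×1, +×1, −×1, +×1 → 8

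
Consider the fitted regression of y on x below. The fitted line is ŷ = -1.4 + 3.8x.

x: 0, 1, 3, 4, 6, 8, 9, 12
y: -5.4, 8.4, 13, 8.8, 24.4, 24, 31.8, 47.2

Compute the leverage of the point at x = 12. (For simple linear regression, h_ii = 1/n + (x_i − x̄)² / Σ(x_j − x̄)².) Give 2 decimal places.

x̄ = (0 + 1 + 3 + 4 + 6 + 8 + 9 + 12)/8 = 5.375
Σ(x − x̄)² = 28.8906 + 19.1406 + 5.64062 + 1.89062 + 0.390625 + 6.89062 + 13.1406 + 43.8906 = 119.875
h = 1/8 + (6.625)²/119.875 = 0.125 + 0.366137 = 0.49

h = 0.49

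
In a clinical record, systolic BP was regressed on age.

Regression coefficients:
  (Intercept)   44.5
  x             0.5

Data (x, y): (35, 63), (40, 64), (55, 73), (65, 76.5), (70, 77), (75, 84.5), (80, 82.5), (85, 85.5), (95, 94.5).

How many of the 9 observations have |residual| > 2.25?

3

x=35: ŷ = 44.5 + 0.5·35 = 62; e = 63 − 62 = 1
x=40: ŷ = 44.5 + 0.5·40 = 64.5; e = 64 − 64.5 = -0.5
x=55: ŷ = 44.5 + 0.5·55 = 72; e = 73 − 72 = 1
x=65: ŷ = 44.5 + 0.5·65 = 77; e = 76.5 − 77 = -0.5
x=70: ŷ = 44.5 + 0.5·70 = 79.5; e = 77 − 79.5 = -2.5
x=75: ŷ = 44.5 + 0.5·75 = 82; e = 84.5 − 82 = 2.5
x=80: ŷ = 44.5 + 0.5·80 = 84.5; e = 82.5 − 84.5 = -2
x=85: ŷ = 44.5 + 0.5·85 = 87; e = 85.5 − 87 = -1.5
x=95: ŷ = 44.5 + 0.5·95 = 92; e = 94.5 − 92 = 2.5
|e| > 2.25: x=70 (|e|=2.5), x=75 (|e|=2.5), x=95 (|e|=2.5) → 3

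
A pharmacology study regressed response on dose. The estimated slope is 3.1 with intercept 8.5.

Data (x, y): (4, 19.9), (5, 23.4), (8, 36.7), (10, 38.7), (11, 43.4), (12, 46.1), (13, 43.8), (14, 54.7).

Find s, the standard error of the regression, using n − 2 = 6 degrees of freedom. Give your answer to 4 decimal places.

x=4: ŷ = 8.5 + 3.1·4 = 20.9; e = 19.9 − 20.9 = -1
x=5: ŷ = 8.5 + 3.1·5 = 24; e = 23.4 − 24 = -0.6
x=8: ŷ = 8.5 + 3.1·8 = 33.3; e = 36.7 − 33.3 = 3.4
x=10: ŷ = 8.5 + 3.1·10 = 39.5; e = 38.7 − 39.5 = -0.8
x=11: ŷ = 8.5 + 3.1·11 = 42.6; e = 43.4 − 42.6 = 0.8
x=12: ŷ = 8.5 + 3.1·12 = 45.7; e = 46.1 − 45.7 = 0.4
x=13: ŷ = 8.5 + 3.1·13 = 48.8; e = 43.8 − 48.8 = -5
x=14: ŷ = 8.5 + 3.1·14 = 51.9; e = 54.7 − 51.9 = 2.8
SSE = 1 + 0.36 + 11.56 + 0.64 + 0.64 + 0.16 + 25 + 7.84 = 47.2
s = √(47.2/6) = √7.86667 ≈ 2.8048

s = 2.8048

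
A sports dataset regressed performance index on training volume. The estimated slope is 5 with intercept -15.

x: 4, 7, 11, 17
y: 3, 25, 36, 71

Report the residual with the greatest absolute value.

e = 5

x=4: ŷ = -15 + 5·4 = 5; e = 3 − 5 = -2
x=7: ŷ = -15 + 5·7 = 20; e = 25 − 20 = 5
x=11: ŷ = -15 + 5·11 = 40; e = 36 − 40 = -4
x=17: ŷ = -15 + 5·17 = 70; e = 71 − 70 = 1
Largest |e| is 5 at x = 7, residual 5.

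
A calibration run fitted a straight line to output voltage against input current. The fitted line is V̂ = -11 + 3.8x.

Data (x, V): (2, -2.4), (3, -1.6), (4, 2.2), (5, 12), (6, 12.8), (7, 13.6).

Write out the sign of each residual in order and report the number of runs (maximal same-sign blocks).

4 runs

x=2: V̂ = -11 + 3.8·2 = -3.4; e = -2.4 − (-3.4) = 1
x=3: V̂ = -11 + 3.8·3 = 0.4; e = -1.6 − 0.4 = -2
x=4: V̂ = -11 + 3.8·4 = 4.2; e = 2.2 − 4.2 = -2
x=5: V̂ = -11 + 3.8·5 = 8; e = 12 − 8 = 4
x=6: V̂ = -11 + 3.8·6 = 11.8; e = 12.8 − 11.8 = 1
x=7: V̂ = -11 + 3.8·7 = 15.6; e = 13.6 − 15.6 = -2
Signs: + − − + + −
Runs: +×1, −×2, +×2, −×1 → 4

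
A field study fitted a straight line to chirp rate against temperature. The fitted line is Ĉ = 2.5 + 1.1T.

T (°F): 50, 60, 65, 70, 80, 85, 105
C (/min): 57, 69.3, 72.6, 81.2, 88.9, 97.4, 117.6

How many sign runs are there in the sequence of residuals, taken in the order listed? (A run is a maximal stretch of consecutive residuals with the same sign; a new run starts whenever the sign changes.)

T=50: Ĉ = 2.5 + 1.1·50 = 57.5; r = 57 − 57.5 = -0.5
T=60: Ĉ = 2.5 + 1.1·60 = 68.5; r = 69.3 − 68.5 = 0.8
T=65: Ĉ = 2.5 + 1.1·65 = 74; r = 72.6 − 74 = -1.4
T=70: Ĉ = 2.5 + 1.1·70 = 79.5; r = 81.2 − 79.5 = 1.7
T=80: Ĉ = 2.5 + 1.1·80 = 90.5; r = 88.9 − 90.5 = -1.6
T=85: Ĉ = 2.5 + 1.1·85 = 96; r = 97.4 − 96 = 1.4
T=105: Ĉ = 2.5 + 1.1·105 = 118; r = 117.6 − 118 = -0.4
Signs: − + − + − + −
Runs: −×1, +×1, −×1, +×1, −×1, +×1, −×1 → 7

7 runs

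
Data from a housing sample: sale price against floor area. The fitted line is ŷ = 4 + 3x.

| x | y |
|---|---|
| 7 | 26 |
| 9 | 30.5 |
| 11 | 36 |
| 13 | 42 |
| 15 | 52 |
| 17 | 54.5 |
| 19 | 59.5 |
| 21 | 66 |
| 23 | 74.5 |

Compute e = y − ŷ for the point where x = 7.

ŷ = 4 + 3·7 = 25
e = 26 − 25 = 1

e = 1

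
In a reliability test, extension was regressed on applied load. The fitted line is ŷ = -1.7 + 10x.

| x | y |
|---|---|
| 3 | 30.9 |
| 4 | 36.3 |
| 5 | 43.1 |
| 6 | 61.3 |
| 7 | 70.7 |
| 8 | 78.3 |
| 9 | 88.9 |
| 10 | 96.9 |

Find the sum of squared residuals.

SSE = 54.88

x=3: ŷ = -1.7 + 10·3 = 28.3; e = 30.9 − 28.3 = 2.6
x=4: ŷ = -1.7 + 10·4 = 38.3; e = 36.3 − 38.3 = -2
x=5: ŷ = -1.7 + 10·5 = 48.3; e = 43.1 − 48.3 = -5.2
x=6: ŷ = -1.7 + 10·6 = 58.3; e = 61.3 − 58.3 = 3
x=7: ŷ = -1.7 + 10·7 = 68.3; e = 70.7 − 68.3 = 2.4
x=8: ŷ = -1.7 + 10·8 = 78.3; e = 78.3 − 78.3 = 0
x=9: ŷ = -1.7 + 10·9 = 88.3; e = 88.9 − 88.3 = 0.6
x=10: ŷ = -1.7 + 10·10 = 98.3; e = 96.9 − 98.3 = -1.4
SSE = 6.76 + 4 + 27.04 + 9 + 5.76 + 0 + 0.36 + 1.96 = 54.88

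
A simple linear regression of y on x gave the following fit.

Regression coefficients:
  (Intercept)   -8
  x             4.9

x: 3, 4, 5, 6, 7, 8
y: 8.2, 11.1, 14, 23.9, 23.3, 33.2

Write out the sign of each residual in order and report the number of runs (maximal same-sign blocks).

x=3: ŷ = -8 + 4.9·3 = 6.7; r = 8.2 − 6.7 = 1.5
x=4: ŷ = -8 + 4.9·4 = 11.6; r = 11.1 − 11.6 = -0.5
x=5: ŷ = -8 + 4.9·5 = 16.5; r = 14 − 16.5 = -2.5
x=6: ŷ = -8 + 4.9·6 = 21.4; r = 23.9 − 21.4 = 2.5
x=7: ŷ = -8 + 4.9·7 = 26.3; r = 23.3 − 26.3 = -3
x=8: ŷ = -8 + 4.9·8 = 31.2; r = 33.2 − 31.2 = 2
Signs: + − − + − +
Runs: +×1, −×2, +×1, −×1, +×1 → 5

5 runs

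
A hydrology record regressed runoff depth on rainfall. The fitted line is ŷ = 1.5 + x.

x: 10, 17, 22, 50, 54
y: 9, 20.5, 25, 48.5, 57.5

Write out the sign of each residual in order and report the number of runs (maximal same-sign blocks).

4 runs

x=10: ŷ = 1.5 + 10 = 11.5; e = 9 − 11.5 = -2.5
x=17: ŷ = 1.5 + 17 = 18.5; e = 20.5 − 18.5 = 2
x=22: ŷ = 1.5 + 22 = 23.5; e = 25 − 23.5 = 1.5
x=50: ŷ = 1.5 + 50 = 51.5; e = 48.5 − 51.5 = -3
x=54: ŷ = 1.5 + 54 = 55.5; e = 57.5 − 55.5 = 2
Signs: − + + − +
Runs: −×1, +×2, −×1, +×1 → 4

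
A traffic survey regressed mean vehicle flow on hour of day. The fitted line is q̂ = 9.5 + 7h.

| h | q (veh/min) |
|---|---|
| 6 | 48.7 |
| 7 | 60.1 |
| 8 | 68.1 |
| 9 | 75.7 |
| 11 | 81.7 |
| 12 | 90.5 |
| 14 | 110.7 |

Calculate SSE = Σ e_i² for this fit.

SSE = 69.68

h=6: q̂ = 9.5 + 7·6 = 51.5; e = 48.7 − 51.5 = -2.8
h=7: q̂ = 9.5 + 7·7 = 58.5; e = 60.1 − 58.5 = 1.6
h=8: q̂ = 9.5 + 7·8 = 65.5; e = 68.1 − 65.5 = 2.6
h=9: q̂ = 9.5 + 7·9 = 72.5; e = 75.7 − 72.5 = 3.2
h=11: q̂ = 9.5 + 7·11 = 86.5; e = 81.7 − 86.5 = -4.8
h=12: q̂ = 9.5 + 7·12 = 93.5; e = 90.5 − 93.5 = -3
h=14: q̂ = 9.5 + 7·14 = 107.5; e = 110.7 − 107.5 = 3.2
SSE = 7.84 + 2.56 + 6.76 + 10.24 + 23.04 + 9 + 10.24 = 69.68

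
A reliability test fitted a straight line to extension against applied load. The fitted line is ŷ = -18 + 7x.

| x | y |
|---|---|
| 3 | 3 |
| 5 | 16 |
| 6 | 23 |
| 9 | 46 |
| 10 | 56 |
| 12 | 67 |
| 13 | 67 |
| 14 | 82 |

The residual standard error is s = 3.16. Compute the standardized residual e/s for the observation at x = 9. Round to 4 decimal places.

0.3165

ŷ = -18 + 7·9 = 45
e = 46 − 45 = 1
e/s = 1 / 3.16 = 0.3165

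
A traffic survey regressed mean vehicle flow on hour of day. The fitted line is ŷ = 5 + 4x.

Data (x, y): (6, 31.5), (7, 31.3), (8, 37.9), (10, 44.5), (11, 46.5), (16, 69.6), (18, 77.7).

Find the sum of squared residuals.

SSE = 17.3

x=6: ŷ = 5 + 4·6 = 29; e = 31.5 − 29 = 2.5
x=7: ŷ = 5 + 4·7 = 33; e = 31.3 − 33 = -1.7
x=8: ŷ = 5 + 4·8 = 37; e = 37.9 − 37 = 0.9
x=10: ŷ = 5 + 4·10 = 45; e = 44.5 − 45 = -0.5
x=11: ŷ = 5 + 4·11 = 49; e = 46.5 − 49 = -2.5
x=16: ŷ = 5 + 4·16 = 69; e = 69.6 − 69 = 0.6
x=18: ŷ = 5 + 4·18 = 77; e = 77.7 − 77 = 0.7
SSE = 6.25 + 2.89 + 0.81 + 0.25 + 6.25 + 0.36 + 0.49 = 17.3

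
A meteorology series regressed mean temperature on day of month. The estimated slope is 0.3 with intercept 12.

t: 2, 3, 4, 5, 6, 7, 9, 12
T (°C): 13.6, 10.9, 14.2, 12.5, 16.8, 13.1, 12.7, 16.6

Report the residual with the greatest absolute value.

t=2: ŷ = 12 + 0.3·2 = 12.6; e = 13.6 − 12.6 = 1
t=3: ŷ = 12 + 0.3·3 = 12.9; e = 10.9 − 12.9 = -2
t=4: ŷ = 12 + 0.3·4 = 13.2; e = 14.2 − 13.2 = 1
t=5: ŷ = 12 + 0.3·5 = 13.5; e = 12.5 − 13.5 = -1
t=6: ŷ = 12 + 0.3·6 = 13.8; e = 16.8 − 13.8 = 3
t=7: ŷ = 12 + 0.3·7 = 14.1; e = 13.1 − 14.1 = -1
t=9: ŷ = 12 + 0.3·9 = 14.7; e = 12.7 − 14.7 = -2
t=12: ŷ = 12 + 0.3·12 = 15.6; e = 16.6 − 15.6 = 1
Largest |e| is 3 at t = 6, residual 3.

e = 3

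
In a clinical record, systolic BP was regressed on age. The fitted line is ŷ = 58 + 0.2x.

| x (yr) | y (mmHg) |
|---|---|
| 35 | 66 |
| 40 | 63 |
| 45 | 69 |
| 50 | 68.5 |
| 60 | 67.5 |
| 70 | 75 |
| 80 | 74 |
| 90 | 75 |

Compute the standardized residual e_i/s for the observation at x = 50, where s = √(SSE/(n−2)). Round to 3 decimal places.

x=35: ŷ = 58 + 0.2·35 = 65; e = 66 − 65 = 1
x=40: ŷ = 58 + 0.2·40 = 66; e = 63 − 66 = -3
x=45: ŷ = 58 + 0.2·45 = 67; e = 69 − 67 = 2
x=50: ŷ = 58 + 0.2·50 = 68; e = 68.5 − 68 = 0.5
x=60: ŷ = 58 + 0.2·60 = 70; e = 67.5 − 70 = -2.5
x=70: ŷ = 58 + 0.2·70 = 72; e = 75 − 72 = 3
x=80: ŷ = 58 + 0.2·80 = 74; e = 74 − 74 = 0
x=90: ŷ = 58 + 0.2·90 = 76; e = 75 − 76 = -1
SSE = 1 + 9 + 4 + 0.25 + 6.25 + 9 + 0 + 1 = 30.5
s = √(30.5/6) = 2.25462
e/s = 0.5 / 2.25462 = 0.222

0.222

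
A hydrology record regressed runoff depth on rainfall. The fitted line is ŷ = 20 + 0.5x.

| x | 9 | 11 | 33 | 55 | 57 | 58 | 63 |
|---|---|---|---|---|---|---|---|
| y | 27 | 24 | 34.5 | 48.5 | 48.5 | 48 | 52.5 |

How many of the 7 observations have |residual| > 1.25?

3

x=9: ŷ = 20 + 0.5·9 = 24.5; r = 27 − 24.5 = 2.5
x=11: ŷ = 20 + 0.5·11 = 25.5; r = 24 − 25.5 = -1.5
x=33: ŷ = 20 + 0.5·33 = 36.5; r = 34.5 − 36.5 = -2
x=55: ŷ = 20 + 0.5·55 = 47.5; r = 48.5 − 47.5 = 1
x=57: ŷ = 20 + 0.5·57 = 48.5; r = 48.5 − 48.5 = 0
x=58: ŷ = 20 + 0.5·58 = 49; r = 48 − 49 = -1
x=63: ŷ = 20 + 0.5·63 = 51.5; r = 52.5 − 51.5 = 1
|r| > 1.25: x=9 (|r|=2.5), x=11 (|r|=1.5), x=33 (|r|=2) → 3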